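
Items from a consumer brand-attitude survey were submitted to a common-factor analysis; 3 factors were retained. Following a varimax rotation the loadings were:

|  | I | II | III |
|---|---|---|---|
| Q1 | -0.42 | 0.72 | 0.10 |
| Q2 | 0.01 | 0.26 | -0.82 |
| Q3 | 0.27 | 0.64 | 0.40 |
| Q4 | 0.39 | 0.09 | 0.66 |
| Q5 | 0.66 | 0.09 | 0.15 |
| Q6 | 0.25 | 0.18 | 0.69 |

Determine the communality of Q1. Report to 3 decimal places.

0.705

h² = (-0.42)² + 0.72² + 0.10² = 0.1764 + 0.5184 + 0.0100 = 0.7048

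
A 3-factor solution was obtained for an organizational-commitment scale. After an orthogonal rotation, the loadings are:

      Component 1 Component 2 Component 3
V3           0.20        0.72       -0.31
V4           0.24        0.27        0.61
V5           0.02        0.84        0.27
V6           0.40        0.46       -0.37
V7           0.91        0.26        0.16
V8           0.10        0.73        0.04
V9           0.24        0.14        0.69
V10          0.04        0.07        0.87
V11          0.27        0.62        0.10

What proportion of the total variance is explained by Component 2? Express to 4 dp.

0.2798

SS loadings for Component 2 = 0.72² + 0.27² + 0.84² + 0.46² + 0.26² + 0.73² + 0.14² + 0.07² + 0.62² = 2.5179
Proportion of variance = 2.5179 / 9 = 0.2798.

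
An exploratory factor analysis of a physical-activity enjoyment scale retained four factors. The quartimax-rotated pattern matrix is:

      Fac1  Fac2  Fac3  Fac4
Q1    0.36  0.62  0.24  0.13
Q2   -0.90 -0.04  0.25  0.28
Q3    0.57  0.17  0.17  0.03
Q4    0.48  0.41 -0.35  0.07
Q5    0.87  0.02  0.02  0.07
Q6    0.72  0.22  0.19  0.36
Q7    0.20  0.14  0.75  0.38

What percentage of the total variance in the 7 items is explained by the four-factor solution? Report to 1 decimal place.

Communalities: 0.5885, 0.9525, 0.3836, 0.5259, 0.7626, 0.7325, 0.7665; Σh² = 4.7121.
Total variance with 7 standardized items is 7, so the solution explains 4.7121/7 = 0.6732 = 67.32%.

67.3%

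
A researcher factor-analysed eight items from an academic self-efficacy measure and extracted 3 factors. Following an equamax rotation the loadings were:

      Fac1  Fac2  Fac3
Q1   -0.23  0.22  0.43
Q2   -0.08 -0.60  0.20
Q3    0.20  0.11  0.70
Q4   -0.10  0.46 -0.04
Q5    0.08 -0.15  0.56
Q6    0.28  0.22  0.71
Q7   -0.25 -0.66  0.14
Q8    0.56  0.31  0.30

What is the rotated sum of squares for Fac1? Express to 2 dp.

SS loadings for Fac1 = (-0.23)² + (-0.08)² + 0.20² + (-0.10)² + 0.08² + 0.28² + (-0.25)² + 0.56² = 0.0529 + 0.0064 + 0.0400 + 0.0100 + 0.0064 + 0.0784 + 0.0625 + 0.3136 = 0.5702

0.57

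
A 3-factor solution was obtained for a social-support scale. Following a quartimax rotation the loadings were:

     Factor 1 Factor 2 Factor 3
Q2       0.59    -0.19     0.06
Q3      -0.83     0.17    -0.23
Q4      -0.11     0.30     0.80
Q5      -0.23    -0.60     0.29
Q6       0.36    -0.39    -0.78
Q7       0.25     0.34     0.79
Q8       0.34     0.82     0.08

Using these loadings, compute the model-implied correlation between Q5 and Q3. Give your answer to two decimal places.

0.02

r̂ = Σ λ_i·λ_j across factors = (-0.23)(-0.83) + (-0.60)(0.17) + (0.29)(-0.23)
  = +0.1909 -0.1020 -0.0667 = 0.0222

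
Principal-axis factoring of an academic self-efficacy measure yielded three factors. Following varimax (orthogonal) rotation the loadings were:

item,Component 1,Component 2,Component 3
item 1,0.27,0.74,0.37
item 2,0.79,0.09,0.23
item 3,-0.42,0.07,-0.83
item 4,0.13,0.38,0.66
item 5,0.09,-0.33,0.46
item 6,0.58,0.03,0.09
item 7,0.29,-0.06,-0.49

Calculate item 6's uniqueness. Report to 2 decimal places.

h² = 0.58² + 0.03² + 0.09² = 0.3364 + 0.0009 + 0.0081 = 0.3454
Uniqueness u² = 1 − h² = 1 − 0.3454 = 0.6546

0.65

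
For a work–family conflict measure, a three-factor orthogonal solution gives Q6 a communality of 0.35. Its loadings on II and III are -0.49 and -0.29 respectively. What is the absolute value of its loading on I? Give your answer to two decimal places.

0.16

Under orthogonal rotation h² = Σλ², so λ_I² = h² − (0.3242) = 0.35 − 0.3242 = 0.0258.
|λ| = √0.0258 = 0.1606.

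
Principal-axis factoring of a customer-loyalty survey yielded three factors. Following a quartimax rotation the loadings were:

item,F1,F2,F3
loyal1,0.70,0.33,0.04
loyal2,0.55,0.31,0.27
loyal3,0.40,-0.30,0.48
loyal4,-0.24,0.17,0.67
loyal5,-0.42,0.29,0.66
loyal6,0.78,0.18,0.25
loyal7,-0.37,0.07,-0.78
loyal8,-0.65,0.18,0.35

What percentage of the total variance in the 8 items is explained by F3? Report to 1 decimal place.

SS loadings for F3 = 0.04² + 0.27² + 0.48² + 0.67² + 0.66² + 0.25² + (-0.78)² + 0.35² = 1.9828
With 8 standardized items, total variance = 8. Proportion = 1.9828/8 = 0.2479 → 24.79%.

24.8%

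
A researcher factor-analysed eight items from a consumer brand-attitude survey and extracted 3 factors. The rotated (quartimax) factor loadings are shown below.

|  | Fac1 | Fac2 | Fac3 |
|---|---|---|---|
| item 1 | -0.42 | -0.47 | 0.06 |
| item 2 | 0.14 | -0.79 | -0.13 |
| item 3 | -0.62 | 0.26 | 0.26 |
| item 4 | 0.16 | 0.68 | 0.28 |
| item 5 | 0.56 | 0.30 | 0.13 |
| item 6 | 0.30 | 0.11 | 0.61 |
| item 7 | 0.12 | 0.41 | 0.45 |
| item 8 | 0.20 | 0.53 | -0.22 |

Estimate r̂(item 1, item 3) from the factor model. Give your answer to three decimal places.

0.154

r̂ = Σ λ_i·λ_j across factors = (-0.42)(-0.62) + (-0.47)(0.26) + (0.06)(0.26)
  = +0.2604 -0.1222 +0.0156 = 0.1538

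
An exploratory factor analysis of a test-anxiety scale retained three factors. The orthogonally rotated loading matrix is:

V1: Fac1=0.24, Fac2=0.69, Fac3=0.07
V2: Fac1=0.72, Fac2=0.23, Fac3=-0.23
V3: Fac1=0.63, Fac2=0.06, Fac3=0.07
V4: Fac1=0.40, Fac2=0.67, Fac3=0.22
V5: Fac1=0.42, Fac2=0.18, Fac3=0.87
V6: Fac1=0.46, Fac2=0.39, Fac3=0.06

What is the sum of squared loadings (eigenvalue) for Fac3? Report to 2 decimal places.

SS loadings for Fac3 = 0.07² + (-0.23)² + 0.07² + 0.22² + 0.87² + 0.06² = 0.0049 + 0.0529 + 0.0049 + 0.0484 + 0.7569 + 0.0036 = 0.8716

0.87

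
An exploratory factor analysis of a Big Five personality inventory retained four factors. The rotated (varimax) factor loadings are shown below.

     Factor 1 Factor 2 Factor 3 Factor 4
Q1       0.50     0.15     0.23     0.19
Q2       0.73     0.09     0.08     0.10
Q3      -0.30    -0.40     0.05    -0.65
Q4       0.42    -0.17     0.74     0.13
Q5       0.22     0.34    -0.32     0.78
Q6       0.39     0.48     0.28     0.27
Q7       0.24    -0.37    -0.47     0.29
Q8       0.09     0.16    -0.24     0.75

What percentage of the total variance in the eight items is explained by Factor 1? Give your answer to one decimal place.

16.4%

SS loadings for Factor 1 = 0.50² + 0.73² + (-0.30)² + 0.42² + 0.22² + 0.39² + 0.24² + 0.09² = 1.3155
With 8 standardized items, total variance = 8. Proportion = 1.3155/8 = 0.1644 → 16.44%.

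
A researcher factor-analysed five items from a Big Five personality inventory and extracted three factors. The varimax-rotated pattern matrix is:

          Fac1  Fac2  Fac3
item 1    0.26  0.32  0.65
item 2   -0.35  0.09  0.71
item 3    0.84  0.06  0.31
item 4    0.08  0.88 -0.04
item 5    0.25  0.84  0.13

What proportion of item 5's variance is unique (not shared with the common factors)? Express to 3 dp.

0.215

h² = 0.25² + 0.84² + 0.13² = 0.0625 + 0.7056 + 0.0169 = 0.7850
Uniqueness u² = 1 − h² = 1 − 0.7850 = 0.2150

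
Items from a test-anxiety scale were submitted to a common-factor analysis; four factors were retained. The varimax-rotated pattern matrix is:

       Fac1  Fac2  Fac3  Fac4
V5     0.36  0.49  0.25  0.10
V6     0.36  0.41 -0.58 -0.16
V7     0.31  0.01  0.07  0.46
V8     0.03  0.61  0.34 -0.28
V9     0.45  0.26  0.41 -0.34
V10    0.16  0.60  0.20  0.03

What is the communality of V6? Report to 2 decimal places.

0.66

h² = 0.36² + 0.41² + (-0.58)² + (-0.16)² = 0.1296 + 0.1681 + 0.3364 + 0.0256 = 0.6597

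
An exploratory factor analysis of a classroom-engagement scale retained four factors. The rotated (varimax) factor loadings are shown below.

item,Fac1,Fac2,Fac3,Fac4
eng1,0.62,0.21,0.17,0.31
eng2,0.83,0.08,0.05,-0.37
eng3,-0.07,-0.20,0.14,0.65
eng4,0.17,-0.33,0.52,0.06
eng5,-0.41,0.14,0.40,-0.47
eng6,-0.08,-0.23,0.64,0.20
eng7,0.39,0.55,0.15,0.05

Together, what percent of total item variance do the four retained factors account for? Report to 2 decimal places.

54.92%

SS loadings by factor: 1.4337, 0.5744, 0.9135, 0.9225; total = 3.8441.
Total variance with 7 standardized items is 7, so the solution explains 3.8441/7 = 0.5492 = 54.92%.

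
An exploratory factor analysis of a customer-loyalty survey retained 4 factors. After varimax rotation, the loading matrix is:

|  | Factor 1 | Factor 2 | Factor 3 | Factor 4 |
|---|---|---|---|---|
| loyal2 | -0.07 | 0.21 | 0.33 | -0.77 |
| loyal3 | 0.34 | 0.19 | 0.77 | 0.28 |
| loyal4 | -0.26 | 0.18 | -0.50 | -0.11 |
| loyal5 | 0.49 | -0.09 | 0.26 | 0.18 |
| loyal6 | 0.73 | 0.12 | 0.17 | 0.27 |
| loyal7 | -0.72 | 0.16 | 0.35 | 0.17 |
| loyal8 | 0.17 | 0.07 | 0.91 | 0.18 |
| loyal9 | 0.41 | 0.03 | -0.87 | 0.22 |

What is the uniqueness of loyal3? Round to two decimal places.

h² = 0.34² + 0.19² + 0.77² + 0.28² = 0.1156 + 0.0361 + 0.5929 + 0.0784 = 0.8230
Uniqueness u² = 1 − h² = 1 − 0.8230 = 0.1770

0.18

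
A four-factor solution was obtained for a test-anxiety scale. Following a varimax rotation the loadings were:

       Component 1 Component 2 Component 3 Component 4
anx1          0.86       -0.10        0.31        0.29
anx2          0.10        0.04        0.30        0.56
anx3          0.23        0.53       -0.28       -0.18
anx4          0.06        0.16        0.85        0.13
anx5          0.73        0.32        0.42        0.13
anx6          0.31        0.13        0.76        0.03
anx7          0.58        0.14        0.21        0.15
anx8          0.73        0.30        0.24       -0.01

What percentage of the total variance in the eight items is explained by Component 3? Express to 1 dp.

SS loadings for Component 3 = 0.31² + 0.30² + (-0.28)² + 0.85² + 0.42² + 0.76² + 0.21² + 0.24² = 1.8427
With 8 standardized items, total variance = 8. Proportion = 1.8427/8 = 0.2303 → 23.03%.

23.0%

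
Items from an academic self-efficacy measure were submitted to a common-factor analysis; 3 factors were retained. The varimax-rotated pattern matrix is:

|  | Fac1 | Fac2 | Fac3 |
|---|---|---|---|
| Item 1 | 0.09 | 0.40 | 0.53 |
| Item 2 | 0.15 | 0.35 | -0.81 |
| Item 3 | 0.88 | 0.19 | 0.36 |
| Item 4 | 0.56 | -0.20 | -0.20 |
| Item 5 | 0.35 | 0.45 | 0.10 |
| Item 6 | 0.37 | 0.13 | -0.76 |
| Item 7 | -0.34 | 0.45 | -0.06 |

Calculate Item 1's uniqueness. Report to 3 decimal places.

h² = 0.09² + 0.40² + 0.53² = 0.0081 + 0.1600 + 0.2809 = 0.4490
Uniqueness u² = 1 − h² = 1 − 0.4490 = 0.5510

0.551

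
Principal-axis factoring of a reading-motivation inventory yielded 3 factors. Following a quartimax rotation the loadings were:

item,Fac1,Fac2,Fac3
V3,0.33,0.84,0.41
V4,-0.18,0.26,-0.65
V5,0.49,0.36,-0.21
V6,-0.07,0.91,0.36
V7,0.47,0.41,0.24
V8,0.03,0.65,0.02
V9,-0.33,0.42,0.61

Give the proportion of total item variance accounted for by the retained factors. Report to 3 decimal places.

Communalities: 0.9826, 0.5225, 0.4138, 0.9626, 0.4466, 0.4238, 0.6574; Σh² = 4.4093.
Total variance with 7 standardized items is 7, so the solution explains 4.4093/7 = 0.6299.

0.630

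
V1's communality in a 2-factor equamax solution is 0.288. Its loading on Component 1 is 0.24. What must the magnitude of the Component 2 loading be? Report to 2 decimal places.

0.48

Under orthogonal rotation h² = Σλ², so λ_Component 2² = h² − (0.0576) = 0.288 − 0.0576 = 0.2304.
|λ| = √0.2304 = 0.4800.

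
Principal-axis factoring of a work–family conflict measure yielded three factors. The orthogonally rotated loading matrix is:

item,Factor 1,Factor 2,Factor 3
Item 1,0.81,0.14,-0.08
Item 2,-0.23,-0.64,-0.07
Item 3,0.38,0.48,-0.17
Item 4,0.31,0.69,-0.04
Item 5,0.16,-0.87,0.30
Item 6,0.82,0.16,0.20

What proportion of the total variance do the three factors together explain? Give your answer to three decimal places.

0.623

Communalities: 0.6821, 0.4674, 0.4037, 0.5738, 0.8725, 0.7380; Σh² = 3.7375.
Total variance with 6 standardized items is 6, so the solution explains 3.7375/6 = 0.6229.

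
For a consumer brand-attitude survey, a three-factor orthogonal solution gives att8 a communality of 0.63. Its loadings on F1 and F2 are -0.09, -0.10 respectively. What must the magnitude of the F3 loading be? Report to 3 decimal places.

Under orthogonal rotation h² = Σλ², so λ_F3² = h² − (0.0181) = 0.63 − 0.0181 = 0.6119.
|λ| = √0.6119 = 0.7822.

0.782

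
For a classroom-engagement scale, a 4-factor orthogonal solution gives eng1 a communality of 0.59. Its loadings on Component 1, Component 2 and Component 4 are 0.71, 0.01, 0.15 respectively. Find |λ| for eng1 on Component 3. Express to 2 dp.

Under orthogonal rotation h² = Σλ², so λ_Component 3² = h² − (0.5267) = 0.59 − 0.5267 = 0.0633.
|λ| = √0.0633 = 0.2516.

0.25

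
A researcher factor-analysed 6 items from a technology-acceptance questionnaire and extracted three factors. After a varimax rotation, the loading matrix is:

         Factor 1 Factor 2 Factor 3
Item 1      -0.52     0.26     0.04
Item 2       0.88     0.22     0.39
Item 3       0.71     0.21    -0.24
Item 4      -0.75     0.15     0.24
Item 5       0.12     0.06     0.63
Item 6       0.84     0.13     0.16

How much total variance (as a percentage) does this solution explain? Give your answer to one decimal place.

Communalities: 0.3396, 0.9749, 0.6058, 0.6426, 0.4149, 0.7481; Σh² = 3.7259.
Total variance with 6 standardized items is 6, so the solution explains 3.7259/6 = 0.6210 = 62.10%.

62.1%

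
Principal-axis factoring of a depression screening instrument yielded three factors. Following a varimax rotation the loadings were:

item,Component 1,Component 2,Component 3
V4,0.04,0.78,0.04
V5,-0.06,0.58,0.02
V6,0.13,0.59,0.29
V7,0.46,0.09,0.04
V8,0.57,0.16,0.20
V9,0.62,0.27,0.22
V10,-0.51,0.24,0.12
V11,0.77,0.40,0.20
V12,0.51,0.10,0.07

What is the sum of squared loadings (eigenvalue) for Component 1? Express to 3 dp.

2.056

SS loadings for Component 1 = 0.04² + (-0.06)² + 0.13² + 0.46² + 0.57² + 0.62² + (-0.51)² + 0.77² + 0.51² = 0.0016 + 0.0036 + 0.0169 + 0.2116 + 0.3249 + 0.3844 + 0.2601 + 0.5929 + 0.2601 = 2.0561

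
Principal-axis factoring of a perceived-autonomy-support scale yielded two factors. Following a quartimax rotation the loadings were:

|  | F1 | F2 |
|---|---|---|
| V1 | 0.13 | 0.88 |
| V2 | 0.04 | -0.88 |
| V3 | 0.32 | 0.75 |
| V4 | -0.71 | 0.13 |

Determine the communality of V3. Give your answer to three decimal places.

0.665

h² = 0.32² + 0.75² = 0.1024 + 0.5625 = 0.6649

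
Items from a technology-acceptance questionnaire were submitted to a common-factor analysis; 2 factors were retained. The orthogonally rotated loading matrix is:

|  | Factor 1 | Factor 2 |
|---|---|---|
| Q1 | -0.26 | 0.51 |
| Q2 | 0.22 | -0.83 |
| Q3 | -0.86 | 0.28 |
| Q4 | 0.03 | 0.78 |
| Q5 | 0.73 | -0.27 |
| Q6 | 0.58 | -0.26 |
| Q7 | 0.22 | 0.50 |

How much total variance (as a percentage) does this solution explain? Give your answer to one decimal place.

SS loadings by factor: 1.7742, 2.0263; total = 3.8005.
Total variance with 7 standardized items is 7, so the solution explains 3.8005/7 = 0.5429 = 54.29%.

54.3%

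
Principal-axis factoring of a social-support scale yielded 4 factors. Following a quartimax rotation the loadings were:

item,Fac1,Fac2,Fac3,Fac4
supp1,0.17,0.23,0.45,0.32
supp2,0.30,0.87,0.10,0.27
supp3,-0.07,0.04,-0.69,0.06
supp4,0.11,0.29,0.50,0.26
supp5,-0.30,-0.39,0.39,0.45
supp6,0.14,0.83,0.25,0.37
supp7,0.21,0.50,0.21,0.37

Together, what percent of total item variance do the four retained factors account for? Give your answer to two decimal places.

SS loadings by factor: 0.2896, 1.9865, 1.1973, 0.7228; total = 4.1962.
Total variance with 7 standardized items is 7, so the solution explains 4.1962/7 = 0.5995 = 59.95%.

59.95%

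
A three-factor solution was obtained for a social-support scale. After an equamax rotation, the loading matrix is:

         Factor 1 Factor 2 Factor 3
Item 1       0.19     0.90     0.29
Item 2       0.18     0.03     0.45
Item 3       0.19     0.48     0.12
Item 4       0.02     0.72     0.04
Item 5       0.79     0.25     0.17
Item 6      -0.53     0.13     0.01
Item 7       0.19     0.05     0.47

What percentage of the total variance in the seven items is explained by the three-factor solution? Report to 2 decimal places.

Communalities: 0.9302, 0.2358, 0.2809, 0.5204, 0.7155, 0.2979, 0.2595; Σh² = 3.2402.
Total variance with 7 standardized items is 7, so the solution explains 3.2402/7 = 0.4629 = 46.29%.

46.29%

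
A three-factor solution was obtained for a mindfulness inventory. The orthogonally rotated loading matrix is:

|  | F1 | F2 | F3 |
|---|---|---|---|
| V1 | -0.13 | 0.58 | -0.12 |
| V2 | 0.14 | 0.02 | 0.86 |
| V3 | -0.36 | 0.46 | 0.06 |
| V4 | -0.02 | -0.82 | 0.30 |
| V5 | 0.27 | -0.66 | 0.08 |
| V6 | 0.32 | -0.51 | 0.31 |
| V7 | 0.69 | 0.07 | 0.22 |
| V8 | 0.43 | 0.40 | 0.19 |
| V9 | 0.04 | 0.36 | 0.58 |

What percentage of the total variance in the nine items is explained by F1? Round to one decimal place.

SS loadings for F1 = (-0.13)² + 0.14² + (-0.36)² + (-0.02)² + 0.27² + 0.32² + 0.69² + 0.43² + 0.04² = 1.0044
With 9 standardized items, total variance = 9. Proportion = 1.0044/9 = 0.1116 → 11.16%.

11.2%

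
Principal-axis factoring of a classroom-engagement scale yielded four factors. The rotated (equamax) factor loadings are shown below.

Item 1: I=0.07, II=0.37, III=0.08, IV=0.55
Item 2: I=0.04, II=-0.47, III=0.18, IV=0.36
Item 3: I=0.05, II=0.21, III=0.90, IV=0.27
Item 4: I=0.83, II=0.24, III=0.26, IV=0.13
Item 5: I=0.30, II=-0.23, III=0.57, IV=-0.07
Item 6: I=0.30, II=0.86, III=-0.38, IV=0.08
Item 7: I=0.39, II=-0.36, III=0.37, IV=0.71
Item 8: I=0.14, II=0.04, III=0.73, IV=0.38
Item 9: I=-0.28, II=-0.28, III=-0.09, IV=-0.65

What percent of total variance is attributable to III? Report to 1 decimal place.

22.9%

SS loadings for III = 0.08² + 0.18² + 0.90² + 0.26² + 0.57² + (-0.38)² + 0.37² + 0.73² + (-0.09)² = 2.0636
With 9 standardized items, total variance = 9. Proportion = 2.0636/9 = 0.2293 → 22.93%.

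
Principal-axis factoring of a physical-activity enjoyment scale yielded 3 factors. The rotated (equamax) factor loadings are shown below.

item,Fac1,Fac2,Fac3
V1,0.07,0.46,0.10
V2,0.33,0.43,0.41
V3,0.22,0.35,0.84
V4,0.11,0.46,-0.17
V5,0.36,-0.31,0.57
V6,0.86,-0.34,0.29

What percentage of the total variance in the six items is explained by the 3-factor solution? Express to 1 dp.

SS loadings by factor: 1.0435, 0.9423, 1.3216; total = 3.3074.
Total variance with 6 standardized items is 6, so the solution explains 3.3074/6 = 0.5512 = 55.12%.

55.1%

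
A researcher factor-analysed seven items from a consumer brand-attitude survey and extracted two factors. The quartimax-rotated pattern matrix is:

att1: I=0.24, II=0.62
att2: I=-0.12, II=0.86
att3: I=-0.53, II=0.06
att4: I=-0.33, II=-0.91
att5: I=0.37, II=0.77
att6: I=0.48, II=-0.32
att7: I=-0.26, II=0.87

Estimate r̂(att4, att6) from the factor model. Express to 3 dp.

r̂ = Σ λ_i·λ_j across factors = (-0.33)(0.48) + (-0.91)(-0.32)
  = -0.1584 +0.2912 = 0.1328

0.133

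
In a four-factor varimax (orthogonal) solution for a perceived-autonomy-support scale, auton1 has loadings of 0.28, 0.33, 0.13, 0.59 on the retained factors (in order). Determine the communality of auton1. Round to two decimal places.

h² = 0.28² + 0.33² + 0.13² + 0.59² = 0.0784 + 0.1089 + 0.0169 + 0.3481 = 0.5523

0.55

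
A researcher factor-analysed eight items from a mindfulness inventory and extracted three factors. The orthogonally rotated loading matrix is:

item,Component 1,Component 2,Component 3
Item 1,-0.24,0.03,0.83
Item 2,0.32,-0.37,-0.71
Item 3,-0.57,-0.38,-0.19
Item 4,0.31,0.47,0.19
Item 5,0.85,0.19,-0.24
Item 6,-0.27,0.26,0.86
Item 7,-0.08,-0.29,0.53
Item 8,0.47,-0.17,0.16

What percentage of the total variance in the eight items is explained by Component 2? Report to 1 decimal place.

9.0%

SS loadings for Component 2 = 0.03² + (-0.37)² + (-0.38)² + 0.47² + 0.19² + 0.26² + (-0.29)² + (-0.17)² = 0.7198
With 8 standardized items, total variance = 8. Proportion = 0.7198/8 = 0.0900 → 9.00%.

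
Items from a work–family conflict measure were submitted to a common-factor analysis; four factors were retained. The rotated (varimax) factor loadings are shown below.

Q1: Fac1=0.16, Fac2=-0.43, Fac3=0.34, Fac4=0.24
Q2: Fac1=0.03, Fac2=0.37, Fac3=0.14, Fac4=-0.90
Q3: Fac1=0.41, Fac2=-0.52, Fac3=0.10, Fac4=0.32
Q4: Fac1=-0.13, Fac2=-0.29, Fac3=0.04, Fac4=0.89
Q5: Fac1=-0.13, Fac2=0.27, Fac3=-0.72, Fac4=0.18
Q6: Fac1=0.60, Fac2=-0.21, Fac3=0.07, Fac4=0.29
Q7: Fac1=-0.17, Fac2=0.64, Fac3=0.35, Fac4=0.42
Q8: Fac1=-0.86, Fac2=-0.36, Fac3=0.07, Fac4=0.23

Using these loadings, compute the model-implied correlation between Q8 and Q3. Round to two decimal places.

-0.08

r̂ = Σ λ_i·λ_j across factors = (-0.86)(0.41) + (-0.36)(-0.52) + (0.07)(0.10) + (0.23)(0.32)
  = -0.3526 +0.1872 +0.0070 +0.0736 = -0.0848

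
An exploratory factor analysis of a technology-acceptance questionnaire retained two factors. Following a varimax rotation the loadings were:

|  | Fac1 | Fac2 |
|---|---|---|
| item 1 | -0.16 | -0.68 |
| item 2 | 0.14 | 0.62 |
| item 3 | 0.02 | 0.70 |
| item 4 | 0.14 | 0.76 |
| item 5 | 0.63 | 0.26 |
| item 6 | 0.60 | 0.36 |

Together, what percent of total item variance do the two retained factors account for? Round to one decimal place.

Communalities: 0.4880, 0.4040, 0.4904, 0.5972, 0.4645, 0.4896; Σh² = 2.9337.
Total variance with 6 standardized items is 6, so the solution explains 2.9337/6 = 0.4889 = 48.90%.

48.9%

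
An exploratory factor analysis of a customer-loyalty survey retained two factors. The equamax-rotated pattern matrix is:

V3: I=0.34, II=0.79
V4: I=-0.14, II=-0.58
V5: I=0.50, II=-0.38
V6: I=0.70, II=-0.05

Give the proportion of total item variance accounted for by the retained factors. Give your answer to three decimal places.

SS loadings by factor: 0.8752, 1.1074; total = 1.9826.
Total variance with 4 standardized items is 4, so the solution explains 1.9826/4 = 0.4957.

0.496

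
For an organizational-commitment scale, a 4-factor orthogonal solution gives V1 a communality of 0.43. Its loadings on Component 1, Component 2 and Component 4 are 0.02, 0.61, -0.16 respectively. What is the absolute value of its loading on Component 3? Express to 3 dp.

Under orthogonal rotation h² = Σλ², so λ_Component 3² = h² − (0.3981) = 0.43 − 0.3981 = 0.0319.
|λ| = √0.0319 = 0.1786.

0.179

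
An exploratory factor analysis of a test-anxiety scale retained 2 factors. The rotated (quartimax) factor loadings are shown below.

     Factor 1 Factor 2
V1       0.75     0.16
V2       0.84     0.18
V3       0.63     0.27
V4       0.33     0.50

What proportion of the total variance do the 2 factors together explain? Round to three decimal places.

0.539

SS loadings by factor: 1.7739, 0.3809; total = 2.1548.
Total variance with 4 standardized items is 4, so the solution explains 2.1548/4 = 0.5387.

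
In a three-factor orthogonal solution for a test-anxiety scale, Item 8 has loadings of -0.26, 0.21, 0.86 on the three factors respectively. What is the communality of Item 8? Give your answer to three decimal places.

h² = (-0.26)² + 0.21² + 0.86² = 0.0676 + 0.0441 + 0.7396 = 0.8513

0.851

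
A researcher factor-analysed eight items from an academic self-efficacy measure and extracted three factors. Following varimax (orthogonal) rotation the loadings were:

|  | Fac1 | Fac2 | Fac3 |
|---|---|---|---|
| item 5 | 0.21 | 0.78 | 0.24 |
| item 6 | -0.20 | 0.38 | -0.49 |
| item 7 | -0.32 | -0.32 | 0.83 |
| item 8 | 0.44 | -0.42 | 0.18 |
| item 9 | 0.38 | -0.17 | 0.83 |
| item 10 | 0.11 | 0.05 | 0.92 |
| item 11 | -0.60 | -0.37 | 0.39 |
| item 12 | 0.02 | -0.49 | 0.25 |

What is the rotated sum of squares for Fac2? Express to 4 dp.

1.4400

SS loadings for Fac2 = 0.78² + 0.38² + (-0.32)² + (-0.42)² + (-0.17)² + 0.05² + (-0.37)² + (-0.49)² = 0.6084 + 0.1444 + 0.1024 + 0.1764 + 0.0289 + 0.0025 + 0.1369 + 0.2401 = 1.4400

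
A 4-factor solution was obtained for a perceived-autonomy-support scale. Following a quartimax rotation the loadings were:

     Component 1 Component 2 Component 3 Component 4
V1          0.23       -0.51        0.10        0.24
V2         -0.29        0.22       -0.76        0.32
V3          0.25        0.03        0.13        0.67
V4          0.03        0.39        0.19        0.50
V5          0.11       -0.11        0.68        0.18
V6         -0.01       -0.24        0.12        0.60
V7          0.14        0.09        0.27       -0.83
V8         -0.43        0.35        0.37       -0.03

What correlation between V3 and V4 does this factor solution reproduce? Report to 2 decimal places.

r̂ = Σ λ_i·λ_j across factors = (0.25)(0.03) + (0.03)(0.39) + (0.13)(0.19) + (0.67)(0.50)
  = +0.0075 +0.0117 +0.0247 +0.3350 = 0.3789

0.38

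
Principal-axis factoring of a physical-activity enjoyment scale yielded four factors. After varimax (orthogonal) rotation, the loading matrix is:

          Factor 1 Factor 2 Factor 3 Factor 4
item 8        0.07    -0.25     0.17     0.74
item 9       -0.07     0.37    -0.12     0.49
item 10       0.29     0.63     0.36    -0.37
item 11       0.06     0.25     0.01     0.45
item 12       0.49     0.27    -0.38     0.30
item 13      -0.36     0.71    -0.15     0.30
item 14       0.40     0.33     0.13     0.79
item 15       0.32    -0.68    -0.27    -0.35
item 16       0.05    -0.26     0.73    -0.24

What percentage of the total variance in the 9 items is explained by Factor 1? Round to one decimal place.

SS loadings for Factor 1 = 0.07² + (-0.07)² + 0.29² + 0.06² + 0.49² + (-0.36)² + 0.40² + 0.32² + 0.05² = 0.7321
With 9 standardized items, total variance = 9. Proportion = 0.7321/9 = 0.0813 → 8.13%.

8.1%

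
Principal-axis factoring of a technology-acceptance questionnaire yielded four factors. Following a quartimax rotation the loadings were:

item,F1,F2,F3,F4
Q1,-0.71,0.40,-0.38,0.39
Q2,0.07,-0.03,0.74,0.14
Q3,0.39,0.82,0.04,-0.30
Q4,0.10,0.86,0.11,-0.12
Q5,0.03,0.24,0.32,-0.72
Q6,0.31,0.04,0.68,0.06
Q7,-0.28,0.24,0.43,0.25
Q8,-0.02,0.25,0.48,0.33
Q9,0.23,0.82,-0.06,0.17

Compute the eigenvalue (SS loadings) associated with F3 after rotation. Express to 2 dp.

SS loadings for F3 = (-0.38)² + 0.74² + 0.04² + 0.11² + 0.32² + 0.68² + 0.43² + 0.48² + (-0.06)² = 0.1444 + 0.5476 + 0.0016 + 0.0121 + 0.1024 + 0.4624 + 0.1849 + 0.2304 + 0.0036 = 1.6894

1.69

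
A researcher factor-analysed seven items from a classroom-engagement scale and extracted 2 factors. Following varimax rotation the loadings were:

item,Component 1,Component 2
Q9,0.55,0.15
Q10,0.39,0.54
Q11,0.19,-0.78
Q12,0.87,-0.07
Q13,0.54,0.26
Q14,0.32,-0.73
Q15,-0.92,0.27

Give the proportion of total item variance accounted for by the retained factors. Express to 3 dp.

Communalities: 0.3250, 0.4437, 0.6445, 0.7618, 0.3592, 0.6353, 0.9193; Σh² = 4.0888.
Total variance with 7 standardized items is 7, so the solution explains 4.0888/7 = 0.5841.

0.584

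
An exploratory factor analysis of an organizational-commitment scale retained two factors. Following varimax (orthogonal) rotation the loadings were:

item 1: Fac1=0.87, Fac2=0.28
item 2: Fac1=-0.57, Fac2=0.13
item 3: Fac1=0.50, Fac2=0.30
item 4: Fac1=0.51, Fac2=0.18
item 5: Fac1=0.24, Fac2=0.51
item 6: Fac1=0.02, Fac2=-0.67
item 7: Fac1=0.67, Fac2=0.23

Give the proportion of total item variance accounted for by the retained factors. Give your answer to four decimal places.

0.4398

Communalities: 0.8353, 0.3418, 0.3400, 0.2925, 0.3177, 0.4493, 0.5018; Σh² = 3.0784.
Total variance with 7 standardized items is 7, so the solution explains 3.0784/7 = 0.4398.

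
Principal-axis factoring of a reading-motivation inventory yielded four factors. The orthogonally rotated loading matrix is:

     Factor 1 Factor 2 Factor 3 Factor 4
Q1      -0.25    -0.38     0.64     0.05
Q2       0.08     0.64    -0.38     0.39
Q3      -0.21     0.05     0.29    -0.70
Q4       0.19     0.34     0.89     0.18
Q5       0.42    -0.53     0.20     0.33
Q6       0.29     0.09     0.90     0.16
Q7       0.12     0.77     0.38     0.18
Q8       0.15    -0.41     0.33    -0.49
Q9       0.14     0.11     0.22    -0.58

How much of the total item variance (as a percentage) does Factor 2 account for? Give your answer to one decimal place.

19.3%

SS loadings for Factor 2 = (-0.38)² + 0.64² + 0.05² + 0.34² + (-0.53)² + 0.09² + 0.77² + (-0.41)² + 0.11² = 1.7342
With 9 standardized items, total variance = 9. Proportion = 1.7342/9 = 0.1927 → 19.27%.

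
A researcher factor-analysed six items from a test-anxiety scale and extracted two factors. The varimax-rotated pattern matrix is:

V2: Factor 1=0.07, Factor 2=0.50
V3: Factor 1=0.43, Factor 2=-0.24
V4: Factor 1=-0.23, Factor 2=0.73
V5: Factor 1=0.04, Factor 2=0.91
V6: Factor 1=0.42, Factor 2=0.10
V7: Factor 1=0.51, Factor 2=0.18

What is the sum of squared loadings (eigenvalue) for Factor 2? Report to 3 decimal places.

1.711

SS loadings for Factor 2 = 0.50² + (-0.24)² + 0.73² + 0.91² + 0.10² + 0.18² = 0.2500 + 0.0576 + 0.5329 + 0.8281 + 0.0100 + 0.0324 = 1.7110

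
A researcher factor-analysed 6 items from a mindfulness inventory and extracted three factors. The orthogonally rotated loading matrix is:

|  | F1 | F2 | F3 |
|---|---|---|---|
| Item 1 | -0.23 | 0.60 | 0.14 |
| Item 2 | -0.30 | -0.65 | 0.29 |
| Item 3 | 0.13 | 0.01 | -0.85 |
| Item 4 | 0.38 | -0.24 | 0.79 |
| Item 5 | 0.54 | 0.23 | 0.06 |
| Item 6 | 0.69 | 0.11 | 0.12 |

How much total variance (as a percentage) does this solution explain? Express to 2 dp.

SS loadings by factor: 1.0719, 0.9052, 1.4683; total = 3.4454.
Total variance with 6 standardized items is 6, so the solution explains 3.4454/6 = 0.5742 = 57.42%.

57.42%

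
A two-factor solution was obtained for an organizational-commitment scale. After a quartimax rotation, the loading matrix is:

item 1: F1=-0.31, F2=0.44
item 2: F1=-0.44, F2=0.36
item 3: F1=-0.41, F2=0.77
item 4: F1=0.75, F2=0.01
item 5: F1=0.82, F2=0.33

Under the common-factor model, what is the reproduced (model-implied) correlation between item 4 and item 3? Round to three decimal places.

-0.300

r̂ = Σ λ_i·λ_j across factors = (0.75)(-0.41) + (0.01)(0.77)
  = -0.3075 +0.0077 = -0.2998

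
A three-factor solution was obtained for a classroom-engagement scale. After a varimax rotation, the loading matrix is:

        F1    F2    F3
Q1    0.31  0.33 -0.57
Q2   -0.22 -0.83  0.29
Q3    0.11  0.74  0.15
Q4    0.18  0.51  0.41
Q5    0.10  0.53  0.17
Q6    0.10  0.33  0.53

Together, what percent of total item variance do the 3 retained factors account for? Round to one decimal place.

SS loadings by factor: 0.2090, 1.9953, 0.9094; total = 3.1137.
Total variance with 6 standardized items is 6, so the solution explains 3.1137/6 = 0.5189 = 51.89%.

51.9%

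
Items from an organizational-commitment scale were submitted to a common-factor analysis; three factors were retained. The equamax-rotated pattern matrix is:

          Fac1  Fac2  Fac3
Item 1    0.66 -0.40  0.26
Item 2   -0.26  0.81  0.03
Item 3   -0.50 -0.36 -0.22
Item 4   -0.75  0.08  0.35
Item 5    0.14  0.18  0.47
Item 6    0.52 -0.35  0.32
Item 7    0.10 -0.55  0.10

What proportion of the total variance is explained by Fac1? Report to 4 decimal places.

SS loadings for Fac1 = 0.66² + (-0.26)² + (-0.50)² + (-0.75)² + 0.14² + 0.52² + 0.10² = 1.6157
Proportion of variance = 1.6157 / 7 = 0.2308.

0.2308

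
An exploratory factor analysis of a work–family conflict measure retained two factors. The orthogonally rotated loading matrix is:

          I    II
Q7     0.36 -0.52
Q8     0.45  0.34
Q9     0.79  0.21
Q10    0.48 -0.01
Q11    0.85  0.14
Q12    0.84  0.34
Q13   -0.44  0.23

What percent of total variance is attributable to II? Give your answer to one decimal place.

SS loadings for II = (-0.52)² + 0.34² + 0.21² + (-0.01)² + 0.14² + 0.34² + 0.23² = 0.6183
With 7 standardized items, total variance = 7. Proportion = 0.6183/7 = 0.0883 → 8.83%.

8.8%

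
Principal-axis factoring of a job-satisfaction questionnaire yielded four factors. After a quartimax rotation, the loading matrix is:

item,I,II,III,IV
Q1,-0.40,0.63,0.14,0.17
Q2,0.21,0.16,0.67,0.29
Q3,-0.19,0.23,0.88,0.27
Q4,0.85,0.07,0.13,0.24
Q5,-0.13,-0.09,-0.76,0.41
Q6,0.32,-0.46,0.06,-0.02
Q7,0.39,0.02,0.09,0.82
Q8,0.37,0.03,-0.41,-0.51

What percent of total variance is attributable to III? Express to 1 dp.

25.2%

SS loadings for III = 0.14² + 0.67² + 0.88² + 0.13² + (-0.76)² + 0.06² + 0.09² + (-0.41)² = 2.0172
With 8 standardized items, total variance = 8. Proportion = 2.0172/8 = 0.2521 → 25.21%.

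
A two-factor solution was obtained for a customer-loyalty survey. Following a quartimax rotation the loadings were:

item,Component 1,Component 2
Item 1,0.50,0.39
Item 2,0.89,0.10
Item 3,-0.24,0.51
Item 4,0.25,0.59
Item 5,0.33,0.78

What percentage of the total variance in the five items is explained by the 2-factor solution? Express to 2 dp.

53.00%

Communalities: 0.4021, 0.8021, 0.3177, 0.4106, 0.7173; Σh² = 2.6498.
Total variance with 5 standardized items is 5, so the solution explains 2.6498/5 = 0.5300 = 53.00%.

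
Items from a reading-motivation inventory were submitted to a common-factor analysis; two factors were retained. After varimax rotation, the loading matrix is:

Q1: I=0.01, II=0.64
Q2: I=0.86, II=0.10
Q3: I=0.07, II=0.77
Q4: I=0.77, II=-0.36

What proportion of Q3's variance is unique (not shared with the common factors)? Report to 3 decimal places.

h² = 0.07² + 0.77² = 0.0049 + 0.5929 = 0.5978
Uniqueness u² = 1 − h² = 1 − 0.5978 = 0.4022

0.402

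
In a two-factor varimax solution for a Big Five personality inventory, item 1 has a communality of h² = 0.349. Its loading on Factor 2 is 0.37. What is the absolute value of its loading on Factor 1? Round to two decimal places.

0.46

Under orthogonal rotation h² = Σλ², so λ_Factor 1² = h² − (0.1369) = 0.349 − 0.1369 = 0.2121.
|λ| = √0.2121 = 0.4605.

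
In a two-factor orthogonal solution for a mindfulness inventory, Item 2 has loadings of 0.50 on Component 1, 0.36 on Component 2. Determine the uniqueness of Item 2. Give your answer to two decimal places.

0.62

h² = 0.50² + 0.36² = 0.2500 + 0.1296 = 0.3796
Uniqueness u² = 1 − h² = 1 − 0.3796 = 0.6204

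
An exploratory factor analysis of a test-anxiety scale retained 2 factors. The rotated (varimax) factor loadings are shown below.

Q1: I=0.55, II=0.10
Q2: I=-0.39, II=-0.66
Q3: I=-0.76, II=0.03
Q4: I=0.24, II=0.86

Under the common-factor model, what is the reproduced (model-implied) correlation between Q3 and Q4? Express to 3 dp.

-0.157

r̂ = Σ λ_i·λ_j across factors = (-0.76)(0.24) + (0.03)(0.86)
  = -0.1824 +0.0258 = -0.1566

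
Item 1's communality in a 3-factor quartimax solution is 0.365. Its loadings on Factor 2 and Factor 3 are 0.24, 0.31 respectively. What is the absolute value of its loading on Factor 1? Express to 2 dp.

Under orthogonal rotation h² = Σλ², so λ_Factor 1² = h² − (0.1537) = 0.365 − 0.1537 = 0.2113.
|λ| = √0.2113 = 0.4597.

0.46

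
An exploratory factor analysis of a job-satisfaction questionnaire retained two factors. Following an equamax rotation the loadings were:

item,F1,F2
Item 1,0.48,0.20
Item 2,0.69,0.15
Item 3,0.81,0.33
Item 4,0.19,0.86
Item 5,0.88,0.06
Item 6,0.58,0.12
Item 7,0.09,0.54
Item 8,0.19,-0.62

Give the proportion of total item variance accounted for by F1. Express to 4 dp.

0.3192

SS loadings for F1 = 0.48² + 0.69² + 0.81² + 0.19² + 0.88² + 0.58² + 0.09² + 0.19² = 2.5537
Proportion of variance = 2.5537 / 8 = 0.3192.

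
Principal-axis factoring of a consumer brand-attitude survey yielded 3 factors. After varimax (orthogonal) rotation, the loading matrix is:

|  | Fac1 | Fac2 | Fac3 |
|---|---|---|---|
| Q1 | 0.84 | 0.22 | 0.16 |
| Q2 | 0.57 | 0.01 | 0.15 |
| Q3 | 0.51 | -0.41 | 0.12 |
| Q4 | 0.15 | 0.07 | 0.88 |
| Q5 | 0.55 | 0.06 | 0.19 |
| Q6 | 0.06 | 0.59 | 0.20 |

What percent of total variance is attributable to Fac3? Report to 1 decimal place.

15.2%

SS loadings for Fac3 = 0.16² + 0.15² + 0.12² + 0.88² + 0.19² + 0.20² = 0.9130
With 6 standardized items, total variance = 6. Proportion = 0.9130/6 = 0.1522 → 15.22%.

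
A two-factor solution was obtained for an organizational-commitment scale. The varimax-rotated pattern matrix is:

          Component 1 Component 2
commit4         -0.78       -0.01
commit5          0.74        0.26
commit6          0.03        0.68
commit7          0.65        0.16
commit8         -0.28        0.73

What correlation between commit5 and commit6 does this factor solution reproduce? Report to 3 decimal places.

r̂ = Σ λ_i·λ_j across factors = (0.74)(0.03) + (0.26)(0.68)
  = +0.0222 +0.1768 = 0.1990

0.199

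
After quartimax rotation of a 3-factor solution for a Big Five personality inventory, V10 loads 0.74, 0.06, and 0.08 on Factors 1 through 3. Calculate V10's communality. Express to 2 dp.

0.56

h² = 0.74² + 0.06² + 0.08² = 0.5476 + 0.0036 + 0.0064 = 0.5576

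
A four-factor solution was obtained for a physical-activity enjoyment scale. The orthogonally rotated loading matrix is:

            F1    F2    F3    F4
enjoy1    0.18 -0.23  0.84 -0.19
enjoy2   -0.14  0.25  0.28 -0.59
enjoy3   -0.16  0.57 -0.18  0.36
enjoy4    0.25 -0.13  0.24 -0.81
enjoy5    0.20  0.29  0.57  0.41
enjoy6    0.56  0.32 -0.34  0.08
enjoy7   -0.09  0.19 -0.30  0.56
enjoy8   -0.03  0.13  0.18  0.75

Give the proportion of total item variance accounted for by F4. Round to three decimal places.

SS loadings for F4 = (-0.19)² + (-0.59)² + 0.36² + (-0.81)² + 0.41² + 0.08² + 0.56² + 0.75² = 2.2205
Proportion of variance = 2.2205 / 8 = 0.2776.

0.278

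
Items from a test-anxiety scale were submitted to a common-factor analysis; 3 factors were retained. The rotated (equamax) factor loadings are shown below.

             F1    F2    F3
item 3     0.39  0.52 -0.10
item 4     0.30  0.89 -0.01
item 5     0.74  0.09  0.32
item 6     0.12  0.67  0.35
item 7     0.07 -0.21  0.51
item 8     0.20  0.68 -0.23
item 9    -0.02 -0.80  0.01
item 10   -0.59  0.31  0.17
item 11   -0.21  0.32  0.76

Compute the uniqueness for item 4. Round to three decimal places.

h² = 0.30² + 0.89² + (-0.01)² = 0.0900 + 0.7921 + 0.0001 = 0.8822
Uniqueness u² = 1 − h² = 1 − 0.8822 = 0.1178

0.118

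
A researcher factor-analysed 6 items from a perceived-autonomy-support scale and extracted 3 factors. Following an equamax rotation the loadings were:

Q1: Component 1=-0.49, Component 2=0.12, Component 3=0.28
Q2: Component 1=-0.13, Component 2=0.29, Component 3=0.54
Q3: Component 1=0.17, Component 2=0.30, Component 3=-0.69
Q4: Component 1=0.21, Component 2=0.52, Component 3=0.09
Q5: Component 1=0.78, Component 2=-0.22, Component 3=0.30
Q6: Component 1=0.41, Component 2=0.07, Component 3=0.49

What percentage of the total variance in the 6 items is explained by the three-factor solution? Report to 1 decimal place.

SS loadings by factor: 1.1065, 0.5122, 1.1843; total = 2.8030.
Total variance with 6 standardized items is 6, so the solution explains 2.8030/6 = 0.4672 = 46.72%.

46.7%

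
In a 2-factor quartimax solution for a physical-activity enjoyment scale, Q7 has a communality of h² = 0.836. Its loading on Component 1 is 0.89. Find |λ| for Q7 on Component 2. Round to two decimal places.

Under orthogonal rotation h² = Σλ², so λ_Component 2² = h² − (0.7921) = 0.836 − 0.7921 = 0.0439.
|λ| = √0.0439 = 0.2095.

0.21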